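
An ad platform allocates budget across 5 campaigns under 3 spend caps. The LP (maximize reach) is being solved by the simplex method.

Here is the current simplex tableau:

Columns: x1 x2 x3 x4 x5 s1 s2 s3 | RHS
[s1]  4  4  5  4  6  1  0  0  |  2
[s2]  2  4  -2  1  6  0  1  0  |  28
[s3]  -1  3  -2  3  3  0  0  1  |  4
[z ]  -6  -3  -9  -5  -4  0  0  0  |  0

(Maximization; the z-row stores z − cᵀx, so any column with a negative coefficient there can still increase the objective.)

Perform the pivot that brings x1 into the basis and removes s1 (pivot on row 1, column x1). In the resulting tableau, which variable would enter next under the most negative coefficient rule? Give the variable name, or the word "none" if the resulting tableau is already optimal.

Pivot element 4. New z-row = old z-row − (-6)·(row 1/4).
Updated z-row coefficients: x1: 0, x2: 3, x3: -3/2, x4: 1, x5: 5, s1: 3/2, s2: 0, s3: 0.
The most negative is -3/2 in column x3, so x3 would enter next.

x3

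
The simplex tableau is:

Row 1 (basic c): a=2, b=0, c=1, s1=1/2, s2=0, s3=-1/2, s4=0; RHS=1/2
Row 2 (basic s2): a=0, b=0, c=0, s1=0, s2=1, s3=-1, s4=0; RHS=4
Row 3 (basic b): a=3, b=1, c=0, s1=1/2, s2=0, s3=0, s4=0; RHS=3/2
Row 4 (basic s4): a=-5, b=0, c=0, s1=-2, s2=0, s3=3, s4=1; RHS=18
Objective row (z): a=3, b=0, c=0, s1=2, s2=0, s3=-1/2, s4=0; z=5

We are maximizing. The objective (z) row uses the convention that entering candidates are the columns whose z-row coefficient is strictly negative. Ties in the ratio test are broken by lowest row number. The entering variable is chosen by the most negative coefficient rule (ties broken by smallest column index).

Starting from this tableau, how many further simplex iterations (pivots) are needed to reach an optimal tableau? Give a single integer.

pivot: s3 in, s4 out → z = 8
No improving column remains; optimal.

1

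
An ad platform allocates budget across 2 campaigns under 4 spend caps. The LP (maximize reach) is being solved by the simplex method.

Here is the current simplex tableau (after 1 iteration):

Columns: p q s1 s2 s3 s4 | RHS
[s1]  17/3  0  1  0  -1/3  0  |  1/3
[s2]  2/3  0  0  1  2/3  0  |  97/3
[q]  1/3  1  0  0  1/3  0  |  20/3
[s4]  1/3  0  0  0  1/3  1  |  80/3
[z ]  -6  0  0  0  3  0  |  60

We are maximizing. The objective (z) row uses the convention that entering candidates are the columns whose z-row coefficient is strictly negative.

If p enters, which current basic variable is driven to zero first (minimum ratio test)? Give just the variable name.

Ratios: row 1 (s1): (1/3)/(17/3) = 1/17; row 2 (s2): (97/3)/(2/3) = 97/2; row 3 (q): (20/3)/(1/3) = 20; row 4 (s4): (80/3)/(1/3) = 80.
Minimum ratio 1/17 is in the s1 row, so s1 leaves.

s1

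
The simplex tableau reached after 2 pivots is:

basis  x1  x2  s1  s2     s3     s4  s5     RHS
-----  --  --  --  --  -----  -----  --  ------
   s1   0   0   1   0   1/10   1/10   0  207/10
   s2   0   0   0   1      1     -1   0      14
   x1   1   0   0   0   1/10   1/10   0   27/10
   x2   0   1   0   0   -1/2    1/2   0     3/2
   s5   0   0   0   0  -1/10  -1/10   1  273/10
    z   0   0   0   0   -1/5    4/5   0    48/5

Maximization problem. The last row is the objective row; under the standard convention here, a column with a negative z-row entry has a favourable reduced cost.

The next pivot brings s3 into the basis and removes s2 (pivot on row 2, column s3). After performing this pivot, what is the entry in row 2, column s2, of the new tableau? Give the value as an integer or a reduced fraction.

1

Pivot element is row 2, column s3: 1.
Normalize row 2: new (row 2, s2) = 1/1 = 1.
Row 2 is the pivot row, so the entry is 1.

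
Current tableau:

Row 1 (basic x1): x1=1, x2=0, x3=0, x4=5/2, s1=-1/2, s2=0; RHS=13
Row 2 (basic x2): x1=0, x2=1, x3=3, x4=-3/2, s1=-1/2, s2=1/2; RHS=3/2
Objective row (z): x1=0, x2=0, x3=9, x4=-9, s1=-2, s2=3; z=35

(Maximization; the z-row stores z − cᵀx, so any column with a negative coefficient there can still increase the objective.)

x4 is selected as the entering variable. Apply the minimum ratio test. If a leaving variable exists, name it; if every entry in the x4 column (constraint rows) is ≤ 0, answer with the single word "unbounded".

x1

Ratios: row 1 (x1): 13/(5/2) = 26/5; row 2 (x2): entry -3/2 ≤ 0, skip.
Minimum ratio is in the x1 row, so x1 leaves.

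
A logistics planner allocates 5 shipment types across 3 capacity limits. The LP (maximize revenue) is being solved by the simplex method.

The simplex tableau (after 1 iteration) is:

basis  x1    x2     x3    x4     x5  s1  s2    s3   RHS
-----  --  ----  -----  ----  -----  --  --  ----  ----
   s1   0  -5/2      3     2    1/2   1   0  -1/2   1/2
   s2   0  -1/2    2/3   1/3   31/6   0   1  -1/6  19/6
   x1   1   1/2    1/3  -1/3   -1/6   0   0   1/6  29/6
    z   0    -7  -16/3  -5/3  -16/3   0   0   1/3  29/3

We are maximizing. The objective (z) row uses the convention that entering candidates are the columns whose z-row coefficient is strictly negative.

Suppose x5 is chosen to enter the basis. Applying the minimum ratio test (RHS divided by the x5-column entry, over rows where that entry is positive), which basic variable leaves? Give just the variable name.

Ratios: row 1 (s1): (1/2)/(1/2) = 1; row 2 (s2): (19/6)/(31/6) = 19/31; row 3 (x1): entry -1/6 ≤ 0, skip.
Minimum ratio 19/31 is in the s2 row, so s2 leaves.

s2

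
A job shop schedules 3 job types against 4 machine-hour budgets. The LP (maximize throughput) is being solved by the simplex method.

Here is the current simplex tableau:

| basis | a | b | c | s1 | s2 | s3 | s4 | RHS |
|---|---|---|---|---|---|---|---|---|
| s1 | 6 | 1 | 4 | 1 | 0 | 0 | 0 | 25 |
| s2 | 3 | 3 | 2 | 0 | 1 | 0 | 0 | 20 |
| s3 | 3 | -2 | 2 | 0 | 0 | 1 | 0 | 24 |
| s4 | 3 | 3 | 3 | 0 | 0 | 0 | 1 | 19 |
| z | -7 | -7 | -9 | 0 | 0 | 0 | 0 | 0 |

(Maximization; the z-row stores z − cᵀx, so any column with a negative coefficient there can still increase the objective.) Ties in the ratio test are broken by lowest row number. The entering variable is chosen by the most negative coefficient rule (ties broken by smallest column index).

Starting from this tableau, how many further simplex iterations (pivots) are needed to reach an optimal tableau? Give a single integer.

pivot: c in, s1 out → z = 225/4
pivot: b in, s4 out → z = 511/9
No improving column remains; optimal.

2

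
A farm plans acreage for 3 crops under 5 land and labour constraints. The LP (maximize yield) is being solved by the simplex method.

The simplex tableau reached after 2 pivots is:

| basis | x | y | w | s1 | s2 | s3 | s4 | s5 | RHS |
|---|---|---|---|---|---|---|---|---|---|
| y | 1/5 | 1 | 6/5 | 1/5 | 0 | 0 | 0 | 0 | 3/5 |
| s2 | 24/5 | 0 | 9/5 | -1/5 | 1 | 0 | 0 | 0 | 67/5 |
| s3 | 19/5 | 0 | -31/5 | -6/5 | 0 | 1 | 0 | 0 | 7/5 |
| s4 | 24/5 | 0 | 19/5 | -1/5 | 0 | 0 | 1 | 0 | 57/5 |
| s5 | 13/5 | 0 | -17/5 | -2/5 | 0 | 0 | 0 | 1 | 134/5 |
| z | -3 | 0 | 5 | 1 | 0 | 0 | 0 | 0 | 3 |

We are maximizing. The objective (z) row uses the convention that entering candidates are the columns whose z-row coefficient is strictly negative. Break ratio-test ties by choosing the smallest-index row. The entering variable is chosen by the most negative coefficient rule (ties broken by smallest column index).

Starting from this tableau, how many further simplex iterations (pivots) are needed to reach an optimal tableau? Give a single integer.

1

pivot: x in, s3 out → z = 78/19
No improving column remains; optimal.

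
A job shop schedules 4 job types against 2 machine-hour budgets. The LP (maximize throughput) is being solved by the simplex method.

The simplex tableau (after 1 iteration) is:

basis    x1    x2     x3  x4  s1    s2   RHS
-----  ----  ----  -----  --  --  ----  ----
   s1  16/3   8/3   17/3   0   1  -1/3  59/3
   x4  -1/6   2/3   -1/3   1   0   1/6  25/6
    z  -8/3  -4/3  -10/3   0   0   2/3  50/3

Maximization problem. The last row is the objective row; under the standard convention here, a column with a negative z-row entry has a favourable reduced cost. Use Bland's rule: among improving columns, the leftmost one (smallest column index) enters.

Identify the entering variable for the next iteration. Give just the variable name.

x1

Objective-row coefficients: x1: -8/3, x2: -4/3, x3: -10/3, x4: 0, s1: 0, s2: 2/3.
Improving columns: x1, x2, x3. Bland's rule picks the smallest column index → x1.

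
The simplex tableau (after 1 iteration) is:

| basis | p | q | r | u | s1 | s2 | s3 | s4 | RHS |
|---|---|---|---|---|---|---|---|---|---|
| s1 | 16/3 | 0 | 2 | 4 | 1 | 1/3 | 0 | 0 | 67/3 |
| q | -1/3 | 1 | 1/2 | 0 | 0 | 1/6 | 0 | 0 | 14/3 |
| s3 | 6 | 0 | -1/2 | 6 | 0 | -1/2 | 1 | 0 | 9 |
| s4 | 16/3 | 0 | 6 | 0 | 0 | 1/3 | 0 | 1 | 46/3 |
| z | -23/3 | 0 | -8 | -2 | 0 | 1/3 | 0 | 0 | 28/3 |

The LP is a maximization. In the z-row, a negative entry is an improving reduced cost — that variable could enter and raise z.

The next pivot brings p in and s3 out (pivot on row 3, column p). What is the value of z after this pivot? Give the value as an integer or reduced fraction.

125/6

Minimum ratio for p: 9/6 = 3/2.
z changes by −(z-row coeff of p)·ratio = −(-23/3)·(3/2) = 23/2.
New z = 28/3 + (23/2) = 125/6.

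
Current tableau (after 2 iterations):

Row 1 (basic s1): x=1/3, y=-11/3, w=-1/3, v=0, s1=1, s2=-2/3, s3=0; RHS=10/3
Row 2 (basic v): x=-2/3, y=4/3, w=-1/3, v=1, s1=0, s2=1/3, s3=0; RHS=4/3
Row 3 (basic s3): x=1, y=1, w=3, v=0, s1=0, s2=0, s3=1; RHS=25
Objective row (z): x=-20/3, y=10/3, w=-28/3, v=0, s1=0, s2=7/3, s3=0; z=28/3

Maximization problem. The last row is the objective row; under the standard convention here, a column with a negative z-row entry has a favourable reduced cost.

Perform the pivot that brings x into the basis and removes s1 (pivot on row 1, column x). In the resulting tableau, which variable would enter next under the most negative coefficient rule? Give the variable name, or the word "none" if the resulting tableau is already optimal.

Pivot element 1/3. New z-row = old z-row − (-20/3)·(row 1/(1/3)).
Updated z-row coefficients: x: 0, y: -70, w: -16, v: 0, s1: 20, s2: -11, s3: 0.
The most negative is -70 in column y, so y would enter next.

y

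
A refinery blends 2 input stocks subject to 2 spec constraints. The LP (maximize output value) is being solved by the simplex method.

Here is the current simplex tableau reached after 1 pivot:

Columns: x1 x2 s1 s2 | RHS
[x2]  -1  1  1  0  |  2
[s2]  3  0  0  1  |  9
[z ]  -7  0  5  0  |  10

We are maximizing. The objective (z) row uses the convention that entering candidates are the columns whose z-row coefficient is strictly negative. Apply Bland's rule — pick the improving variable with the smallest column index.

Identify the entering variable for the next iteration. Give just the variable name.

Objective-row coefficients: x1: -7, x2: 0, s1: 5, s2: 0.
Improving columns: x1. Bland's rule picks the smallest column index → x1.

x1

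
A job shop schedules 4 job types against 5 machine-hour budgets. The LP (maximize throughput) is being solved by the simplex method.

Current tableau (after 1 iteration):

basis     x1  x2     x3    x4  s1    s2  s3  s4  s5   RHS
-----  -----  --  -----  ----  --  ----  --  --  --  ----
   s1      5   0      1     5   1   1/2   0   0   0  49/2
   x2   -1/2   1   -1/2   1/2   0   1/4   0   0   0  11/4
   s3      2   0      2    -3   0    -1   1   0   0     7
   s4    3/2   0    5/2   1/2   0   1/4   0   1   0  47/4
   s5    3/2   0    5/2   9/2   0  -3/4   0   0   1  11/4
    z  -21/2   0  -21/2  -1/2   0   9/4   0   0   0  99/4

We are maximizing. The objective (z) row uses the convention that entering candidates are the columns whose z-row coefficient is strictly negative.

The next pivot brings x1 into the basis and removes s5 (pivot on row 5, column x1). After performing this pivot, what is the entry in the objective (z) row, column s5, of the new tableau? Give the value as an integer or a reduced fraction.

7

Pivot element is row 5, column x1: 3/2.
Normalize row 5: new (row 5, s5) = 1/(3/2) = 2/3.
z-row ← z-row − (-21/2)·(new row 5): 0 − (-21/2)·(2/3) = 7.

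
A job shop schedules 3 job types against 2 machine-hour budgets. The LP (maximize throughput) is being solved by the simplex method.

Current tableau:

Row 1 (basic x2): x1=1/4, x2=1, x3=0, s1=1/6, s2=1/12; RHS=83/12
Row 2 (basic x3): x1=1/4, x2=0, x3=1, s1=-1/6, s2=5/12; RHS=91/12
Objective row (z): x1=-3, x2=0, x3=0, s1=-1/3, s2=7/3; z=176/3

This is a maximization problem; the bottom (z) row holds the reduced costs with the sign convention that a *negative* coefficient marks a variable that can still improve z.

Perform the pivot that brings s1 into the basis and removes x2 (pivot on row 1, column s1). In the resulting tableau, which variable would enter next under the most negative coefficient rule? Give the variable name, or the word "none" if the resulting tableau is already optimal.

x1

Pivot element 1/6. New z-row = old z-row − (-1/3)·(row 1/(1/6)).
Updated z-row coefficients: x1: -5/2, x2: 2, x3: 0, s1: 0, s2: 5/2.
The most negative is -5/2 in column x1, so x1 would enter next.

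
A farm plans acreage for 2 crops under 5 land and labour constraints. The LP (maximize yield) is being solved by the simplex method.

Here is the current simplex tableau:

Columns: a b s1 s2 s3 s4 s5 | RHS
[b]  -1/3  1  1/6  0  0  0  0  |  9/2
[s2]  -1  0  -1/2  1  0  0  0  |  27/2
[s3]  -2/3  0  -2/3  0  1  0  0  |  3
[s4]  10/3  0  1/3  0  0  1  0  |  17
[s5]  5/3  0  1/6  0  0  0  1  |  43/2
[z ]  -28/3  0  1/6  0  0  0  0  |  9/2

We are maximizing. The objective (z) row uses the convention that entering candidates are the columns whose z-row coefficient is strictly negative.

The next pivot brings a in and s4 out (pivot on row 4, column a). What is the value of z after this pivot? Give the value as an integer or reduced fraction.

521/10

Minimum ratio for a: 17/(10/3) = 51/10.
z changes by −(z-row coeff of a)·ratio = −(-28/3)·(51/10) = 238/5.
New z = 9/2 + (238/5) = 521/10.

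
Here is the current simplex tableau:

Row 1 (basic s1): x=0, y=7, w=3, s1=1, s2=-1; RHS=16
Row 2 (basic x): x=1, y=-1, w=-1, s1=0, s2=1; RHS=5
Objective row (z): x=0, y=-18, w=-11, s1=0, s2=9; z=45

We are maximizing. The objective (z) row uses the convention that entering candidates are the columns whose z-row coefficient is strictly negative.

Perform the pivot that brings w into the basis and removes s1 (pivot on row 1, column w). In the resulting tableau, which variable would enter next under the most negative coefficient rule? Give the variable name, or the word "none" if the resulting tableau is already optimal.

Pivot element 3. New z-row = old z-row − (-11)·(row 1/3).
Updated z-row coefficients: x: 0, y: 23/3, w: 0, s1: 11/3, s2: 16/3.
No coefficient is strictly negative; the tableau after this pivot is optimal.

none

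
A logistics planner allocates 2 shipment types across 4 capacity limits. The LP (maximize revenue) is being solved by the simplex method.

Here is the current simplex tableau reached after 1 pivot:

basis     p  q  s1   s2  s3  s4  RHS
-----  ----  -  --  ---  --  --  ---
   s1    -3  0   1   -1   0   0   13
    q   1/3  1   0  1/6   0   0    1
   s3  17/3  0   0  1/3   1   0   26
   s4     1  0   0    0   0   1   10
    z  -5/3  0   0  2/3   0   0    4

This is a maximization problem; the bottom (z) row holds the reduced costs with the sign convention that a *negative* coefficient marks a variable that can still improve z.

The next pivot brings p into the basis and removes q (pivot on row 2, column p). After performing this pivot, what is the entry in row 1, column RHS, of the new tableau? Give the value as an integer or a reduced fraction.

Pivot element is row 2, column p: 1/3.
Normalize row 2: new (row 2, RHS) = 1/(1/3) = 3.
row 1 ← row 1 − (-3)·(new row 2): 13 − (-3)·3 = 22.

22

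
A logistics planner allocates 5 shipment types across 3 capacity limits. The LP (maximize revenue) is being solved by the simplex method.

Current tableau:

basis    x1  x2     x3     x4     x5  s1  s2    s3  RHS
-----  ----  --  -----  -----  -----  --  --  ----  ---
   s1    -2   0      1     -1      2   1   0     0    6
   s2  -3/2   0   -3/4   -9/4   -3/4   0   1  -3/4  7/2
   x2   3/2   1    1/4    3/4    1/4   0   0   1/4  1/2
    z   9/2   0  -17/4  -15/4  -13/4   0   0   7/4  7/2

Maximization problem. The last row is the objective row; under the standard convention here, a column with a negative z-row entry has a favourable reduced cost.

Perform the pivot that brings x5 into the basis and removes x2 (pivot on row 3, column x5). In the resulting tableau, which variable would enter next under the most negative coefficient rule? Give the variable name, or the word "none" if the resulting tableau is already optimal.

x3

Pivot element 1/4. New z-row = old z-row − (-13/4)·(row 3/(1/4)).
Updated z-row coefficients: x1: 24, x2: 13, x3: -1, x4: 6, x5: 0, s1: 0, s2: 0, s3: 5.
The most negative is -1 in column x3, so x3 would enter next.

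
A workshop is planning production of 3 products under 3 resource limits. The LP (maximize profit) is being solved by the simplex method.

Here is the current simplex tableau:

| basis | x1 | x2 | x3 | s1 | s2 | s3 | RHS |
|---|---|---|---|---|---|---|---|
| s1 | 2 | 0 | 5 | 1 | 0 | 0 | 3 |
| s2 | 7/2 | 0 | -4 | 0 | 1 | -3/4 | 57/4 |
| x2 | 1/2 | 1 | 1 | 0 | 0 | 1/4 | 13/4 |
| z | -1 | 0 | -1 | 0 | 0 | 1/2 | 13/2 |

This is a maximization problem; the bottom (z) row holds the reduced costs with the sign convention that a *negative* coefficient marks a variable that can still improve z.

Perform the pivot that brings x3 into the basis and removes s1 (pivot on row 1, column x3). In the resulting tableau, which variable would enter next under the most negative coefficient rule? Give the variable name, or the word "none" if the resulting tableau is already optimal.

Pivot element 5. New z-row = old z-row − (-1)·(row 1/5).
Updated z-row coefficients: x1: -3/5, x2: 0, x3: 0, s1: 1/5, s2: 0, s3: 1/2.
The most negative is -3/5 in column x1, so x1 would enter next.

x1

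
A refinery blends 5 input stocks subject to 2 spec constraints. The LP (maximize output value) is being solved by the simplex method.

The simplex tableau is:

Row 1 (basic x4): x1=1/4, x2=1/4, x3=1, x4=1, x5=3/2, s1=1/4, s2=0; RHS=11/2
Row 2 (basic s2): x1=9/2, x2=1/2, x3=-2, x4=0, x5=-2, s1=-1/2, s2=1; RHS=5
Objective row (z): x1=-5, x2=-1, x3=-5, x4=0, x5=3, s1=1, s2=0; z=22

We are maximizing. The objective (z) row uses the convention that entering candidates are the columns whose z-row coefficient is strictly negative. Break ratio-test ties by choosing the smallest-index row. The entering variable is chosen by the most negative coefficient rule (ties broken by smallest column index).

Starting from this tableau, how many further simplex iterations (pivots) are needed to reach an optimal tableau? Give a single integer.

pivot: x1 in, s2 out → z = 248/9
pivot: x3 in, x4 out → z = 123/2
No improving column remains; optimal.

2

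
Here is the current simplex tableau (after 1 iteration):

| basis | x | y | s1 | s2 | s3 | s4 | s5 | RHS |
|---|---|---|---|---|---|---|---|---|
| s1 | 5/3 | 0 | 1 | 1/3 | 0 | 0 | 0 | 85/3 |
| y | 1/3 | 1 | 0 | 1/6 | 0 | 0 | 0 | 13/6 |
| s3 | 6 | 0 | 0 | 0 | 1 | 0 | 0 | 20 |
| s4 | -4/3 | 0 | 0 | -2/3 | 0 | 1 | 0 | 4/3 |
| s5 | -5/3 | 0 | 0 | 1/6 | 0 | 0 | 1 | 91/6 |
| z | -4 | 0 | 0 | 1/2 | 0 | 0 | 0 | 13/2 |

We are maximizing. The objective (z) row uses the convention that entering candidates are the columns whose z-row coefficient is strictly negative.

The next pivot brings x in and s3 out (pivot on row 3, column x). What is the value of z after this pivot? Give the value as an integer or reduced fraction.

Minimum ratio for x: 20/6 = 10/3.
z changes by −(z-row coeff of x)·ratio = −(-4)·(10/3) = 40/3.
New z = 13/2 + (40/3) = 119/6.

119/6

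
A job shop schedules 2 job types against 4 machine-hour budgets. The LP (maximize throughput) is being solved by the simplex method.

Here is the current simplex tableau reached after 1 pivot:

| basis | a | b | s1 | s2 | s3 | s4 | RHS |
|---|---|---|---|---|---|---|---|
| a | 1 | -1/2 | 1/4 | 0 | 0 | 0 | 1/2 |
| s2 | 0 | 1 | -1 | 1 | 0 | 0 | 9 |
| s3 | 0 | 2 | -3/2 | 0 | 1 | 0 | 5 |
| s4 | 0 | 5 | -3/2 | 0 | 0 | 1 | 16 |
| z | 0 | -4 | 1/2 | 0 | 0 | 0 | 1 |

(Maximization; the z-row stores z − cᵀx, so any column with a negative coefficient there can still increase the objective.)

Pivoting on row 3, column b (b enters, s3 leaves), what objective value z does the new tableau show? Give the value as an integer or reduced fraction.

Minimum ratio for b: 5/2 = 5/2.
z changes by −(z-row coeff of b)·ratio = −(-4)·(5/2) = 10.
New z = 1 + 10 = 11.

11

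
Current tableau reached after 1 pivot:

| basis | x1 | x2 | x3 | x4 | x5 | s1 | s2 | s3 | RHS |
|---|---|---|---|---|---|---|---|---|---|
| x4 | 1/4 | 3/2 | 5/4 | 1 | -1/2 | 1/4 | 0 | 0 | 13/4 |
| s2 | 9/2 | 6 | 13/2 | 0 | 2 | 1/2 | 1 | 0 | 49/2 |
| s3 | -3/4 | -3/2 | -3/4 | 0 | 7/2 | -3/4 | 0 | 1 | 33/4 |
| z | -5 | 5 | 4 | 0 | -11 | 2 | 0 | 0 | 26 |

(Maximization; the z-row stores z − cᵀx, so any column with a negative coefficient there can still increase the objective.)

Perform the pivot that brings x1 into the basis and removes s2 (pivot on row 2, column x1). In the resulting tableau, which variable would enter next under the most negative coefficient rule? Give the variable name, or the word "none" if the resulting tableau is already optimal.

x5

Pivot element 9/2. New z-row = old z-row − (-5)·(row 2/(9/2)).
Updated z-row coefficients: x1: 0, x2: 35/3, x3: 101/9, x4: 0, x5: -79/9, s1: 23/9, s2: 10/9, s3: 0.
The most negative is -79/9 in column x5, so x5 would enter next.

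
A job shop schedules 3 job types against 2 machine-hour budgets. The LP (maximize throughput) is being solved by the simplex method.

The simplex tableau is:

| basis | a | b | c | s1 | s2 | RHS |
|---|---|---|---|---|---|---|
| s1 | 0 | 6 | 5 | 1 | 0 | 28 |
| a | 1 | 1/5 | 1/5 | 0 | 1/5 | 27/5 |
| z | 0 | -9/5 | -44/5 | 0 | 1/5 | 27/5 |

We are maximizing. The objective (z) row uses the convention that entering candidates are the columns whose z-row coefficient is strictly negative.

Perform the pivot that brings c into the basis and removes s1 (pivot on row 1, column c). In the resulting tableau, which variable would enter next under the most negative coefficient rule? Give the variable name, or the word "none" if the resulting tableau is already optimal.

Pivot element 5. New z-row = old z-row − (-44/5)·(row 1/5).
Updated z-row coefficients: a: 0, b: 219/25, c: 0, s1: 44/25, s2: 1/5.
No coefficient is strictly negative; the tableau after this pivot is optimal.

none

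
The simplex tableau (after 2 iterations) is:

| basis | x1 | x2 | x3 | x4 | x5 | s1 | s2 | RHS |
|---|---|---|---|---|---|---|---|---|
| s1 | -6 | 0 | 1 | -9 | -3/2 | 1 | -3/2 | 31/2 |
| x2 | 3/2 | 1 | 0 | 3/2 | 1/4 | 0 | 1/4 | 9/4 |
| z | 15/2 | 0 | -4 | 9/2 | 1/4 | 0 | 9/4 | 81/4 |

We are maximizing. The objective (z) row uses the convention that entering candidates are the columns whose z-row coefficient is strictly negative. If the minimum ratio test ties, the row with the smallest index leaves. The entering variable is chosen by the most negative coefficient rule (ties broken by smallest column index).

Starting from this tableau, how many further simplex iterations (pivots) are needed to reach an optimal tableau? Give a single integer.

pivot: x3 in, s1 out → z = 329/4
pivot: x4 in, x2 out → z = 259/2
pivot: x5 in, x4 out → z = 134
No improving column remains; optimal.

3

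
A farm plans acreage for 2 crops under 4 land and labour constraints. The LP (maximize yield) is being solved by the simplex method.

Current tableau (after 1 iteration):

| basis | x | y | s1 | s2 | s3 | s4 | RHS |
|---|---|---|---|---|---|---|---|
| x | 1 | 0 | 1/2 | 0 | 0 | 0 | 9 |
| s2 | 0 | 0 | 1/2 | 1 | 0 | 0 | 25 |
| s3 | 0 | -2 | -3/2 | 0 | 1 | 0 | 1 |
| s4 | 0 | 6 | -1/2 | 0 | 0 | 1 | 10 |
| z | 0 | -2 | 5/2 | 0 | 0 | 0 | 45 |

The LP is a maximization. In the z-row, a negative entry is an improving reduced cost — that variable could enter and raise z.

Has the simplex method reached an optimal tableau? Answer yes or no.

Column y has objective-row coefficient -2, which is negative; an improving pivot exists, so not yet optimal.

no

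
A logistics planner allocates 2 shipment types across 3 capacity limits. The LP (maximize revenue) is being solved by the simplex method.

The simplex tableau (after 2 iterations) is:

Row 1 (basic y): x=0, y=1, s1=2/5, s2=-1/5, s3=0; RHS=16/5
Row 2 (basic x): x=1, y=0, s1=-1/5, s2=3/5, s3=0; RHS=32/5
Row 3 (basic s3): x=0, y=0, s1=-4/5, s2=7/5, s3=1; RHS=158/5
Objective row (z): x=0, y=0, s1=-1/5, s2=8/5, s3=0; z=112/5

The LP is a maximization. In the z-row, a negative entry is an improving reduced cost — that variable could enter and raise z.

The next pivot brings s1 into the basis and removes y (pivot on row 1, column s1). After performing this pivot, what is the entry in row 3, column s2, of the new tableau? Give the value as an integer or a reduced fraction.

1

Pivot element is row 1, column s1: 2/5.
Normalize row 1: new (row 1, s2) = (-1/5)/(2/5) = -1/2.
row 3 ← row 3 − (-4/5)·(new row 1): 7/5 − (-4/5)·(-1/2) = 1.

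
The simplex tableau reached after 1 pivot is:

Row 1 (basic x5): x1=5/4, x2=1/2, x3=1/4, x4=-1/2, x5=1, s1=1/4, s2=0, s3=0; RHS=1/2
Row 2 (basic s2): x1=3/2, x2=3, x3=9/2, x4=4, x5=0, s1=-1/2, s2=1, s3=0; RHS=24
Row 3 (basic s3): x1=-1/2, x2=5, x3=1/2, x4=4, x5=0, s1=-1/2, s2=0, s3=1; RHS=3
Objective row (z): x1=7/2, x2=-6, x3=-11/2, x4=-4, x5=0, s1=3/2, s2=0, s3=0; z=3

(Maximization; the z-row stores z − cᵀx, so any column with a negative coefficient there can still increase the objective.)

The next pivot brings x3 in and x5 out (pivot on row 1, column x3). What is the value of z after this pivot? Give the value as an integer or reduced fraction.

14

Minimum ratio for x3: (1/2)/(1/4) = 2.
z changes by −(z-row coeff of x3)·ratio = −(-11/2)·2 = 11.
New z = 3 + 11 = 14.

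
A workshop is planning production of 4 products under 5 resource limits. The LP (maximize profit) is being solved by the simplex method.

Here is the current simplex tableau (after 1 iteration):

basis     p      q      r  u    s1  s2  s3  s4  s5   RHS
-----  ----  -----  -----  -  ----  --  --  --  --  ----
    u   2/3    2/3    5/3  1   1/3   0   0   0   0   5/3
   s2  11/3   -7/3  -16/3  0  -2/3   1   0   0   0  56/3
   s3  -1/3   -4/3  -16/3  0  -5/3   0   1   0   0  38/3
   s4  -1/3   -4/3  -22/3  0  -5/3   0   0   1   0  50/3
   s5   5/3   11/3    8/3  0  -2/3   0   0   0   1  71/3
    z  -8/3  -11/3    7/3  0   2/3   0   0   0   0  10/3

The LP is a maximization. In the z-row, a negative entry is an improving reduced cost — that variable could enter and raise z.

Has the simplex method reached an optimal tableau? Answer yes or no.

no

Column p has objective-row coefficient -8/3, which is negative; an improving pivot exists, so not yet optimal.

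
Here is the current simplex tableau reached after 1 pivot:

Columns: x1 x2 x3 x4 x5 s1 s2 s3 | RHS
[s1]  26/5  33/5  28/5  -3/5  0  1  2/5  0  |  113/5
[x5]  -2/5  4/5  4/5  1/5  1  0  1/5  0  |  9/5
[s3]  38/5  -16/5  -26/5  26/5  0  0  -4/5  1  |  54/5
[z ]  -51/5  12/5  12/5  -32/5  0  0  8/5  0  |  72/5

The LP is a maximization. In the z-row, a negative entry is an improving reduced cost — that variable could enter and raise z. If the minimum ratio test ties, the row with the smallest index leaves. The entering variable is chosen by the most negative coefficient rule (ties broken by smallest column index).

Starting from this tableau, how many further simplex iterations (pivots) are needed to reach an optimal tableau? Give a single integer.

3

pivot: x1 in, s3 out → z = 549/19
pivot: x3 in, s1 out → z = 73/2
pivot: x4 in, x5 out → z = 1229/31
No improving column remains; optimal.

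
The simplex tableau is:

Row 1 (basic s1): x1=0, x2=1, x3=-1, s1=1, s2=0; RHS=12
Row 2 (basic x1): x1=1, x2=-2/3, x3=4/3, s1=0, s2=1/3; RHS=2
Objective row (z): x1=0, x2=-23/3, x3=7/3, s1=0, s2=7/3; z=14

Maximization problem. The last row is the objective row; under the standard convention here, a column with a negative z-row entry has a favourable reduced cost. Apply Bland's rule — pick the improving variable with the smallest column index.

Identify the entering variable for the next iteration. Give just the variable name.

x2

Objective-row coefficients: x1: 0, x2: -23/3, x3: 7/3, s1: 0, s2: 7/3.
Improving columns: x2. Bland's rule picks the smallest column index → x2.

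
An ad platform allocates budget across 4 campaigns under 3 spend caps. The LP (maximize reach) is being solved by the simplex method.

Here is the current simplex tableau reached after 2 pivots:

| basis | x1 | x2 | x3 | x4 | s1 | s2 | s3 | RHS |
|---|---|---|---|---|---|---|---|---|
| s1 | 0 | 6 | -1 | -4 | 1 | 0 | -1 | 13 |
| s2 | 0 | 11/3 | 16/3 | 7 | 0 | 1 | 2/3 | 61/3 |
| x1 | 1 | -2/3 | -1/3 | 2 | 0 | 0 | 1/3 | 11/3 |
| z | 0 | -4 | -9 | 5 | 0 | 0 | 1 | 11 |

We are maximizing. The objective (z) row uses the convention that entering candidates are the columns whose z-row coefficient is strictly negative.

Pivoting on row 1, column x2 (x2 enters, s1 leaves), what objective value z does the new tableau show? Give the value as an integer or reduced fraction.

Minimum ratio for x2: 13/6 = 13/6.
z changes by −(z-row coeff of x2)·ratio = −(-4)·(13/6) = 26/3.
New z = 11 + (26/3) = 59/3.

59/3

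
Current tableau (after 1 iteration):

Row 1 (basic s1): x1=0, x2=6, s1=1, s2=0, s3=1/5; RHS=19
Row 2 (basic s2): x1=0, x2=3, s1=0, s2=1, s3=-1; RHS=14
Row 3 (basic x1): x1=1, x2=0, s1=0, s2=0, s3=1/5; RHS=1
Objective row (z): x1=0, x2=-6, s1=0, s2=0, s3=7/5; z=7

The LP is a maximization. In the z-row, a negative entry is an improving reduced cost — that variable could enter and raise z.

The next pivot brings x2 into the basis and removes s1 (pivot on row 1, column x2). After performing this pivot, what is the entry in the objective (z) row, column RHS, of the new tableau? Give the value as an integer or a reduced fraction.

26

Pivot element is row 1, column x2: 6.
Normalize row 1: new (row 1, RHS) = 19/6 = 19/6.
z-row ← z-row − (-6)·(new row 1): 7 − (-6)·(19/6) = 26.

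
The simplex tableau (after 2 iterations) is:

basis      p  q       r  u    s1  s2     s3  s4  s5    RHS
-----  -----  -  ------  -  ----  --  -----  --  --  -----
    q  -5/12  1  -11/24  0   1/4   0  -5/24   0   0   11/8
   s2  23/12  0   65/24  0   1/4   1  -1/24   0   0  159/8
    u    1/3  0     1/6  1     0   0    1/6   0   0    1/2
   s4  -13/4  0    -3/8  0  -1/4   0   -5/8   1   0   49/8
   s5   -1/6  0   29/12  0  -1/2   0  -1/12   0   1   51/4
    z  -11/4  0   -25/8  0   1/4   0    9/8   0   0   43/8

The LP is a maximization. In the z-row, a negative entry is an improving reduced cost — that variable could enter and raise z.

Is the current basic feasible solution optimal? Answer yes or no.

Column p has objective-row coefficient -11/4, which is negative; an improving pivot exists, so not yet optimal.

no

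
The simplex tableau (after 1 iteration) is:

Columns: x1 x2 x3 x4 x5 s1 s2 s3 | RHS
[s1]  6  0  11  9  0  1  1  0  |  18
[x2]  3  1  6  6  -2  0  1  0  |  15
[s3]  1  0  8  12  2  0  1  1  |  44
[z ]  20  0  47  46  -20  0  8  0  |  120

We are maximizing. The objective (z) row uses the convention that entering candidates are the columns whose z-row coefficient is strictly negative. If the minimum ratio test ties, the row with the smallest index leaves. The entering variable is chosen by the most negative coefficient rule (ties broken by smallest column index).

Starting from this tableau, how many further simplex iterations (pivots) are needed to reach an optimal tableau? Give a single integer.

1

pivot: x5 in, s3 out → z = 560
No improving column remains; optimal.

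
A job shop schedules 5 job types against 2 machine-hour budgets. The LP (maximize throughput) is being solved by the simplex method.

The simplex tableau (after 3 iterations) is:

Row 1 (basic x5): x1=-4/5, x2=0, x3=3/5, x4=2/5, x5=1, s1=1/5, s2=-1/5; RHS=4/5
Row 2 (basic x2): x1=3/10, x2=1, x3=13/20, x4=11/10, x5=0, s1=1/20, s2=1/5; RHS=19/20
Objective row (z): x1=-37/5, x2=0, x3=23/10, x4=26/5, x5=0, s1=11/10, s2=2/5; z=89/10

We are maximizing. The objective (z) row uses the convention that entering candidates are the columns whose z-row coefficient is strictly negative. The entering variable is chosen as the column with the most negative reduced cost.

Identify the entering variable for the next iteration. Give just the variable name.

x1

Objective-row coefficients: x1: -37/5, x2: 0, x3: 23/10, x4: 26/5, x5: 0, s1: 11/10, s2: 2/5.
The most negative is -37/5 in column x1, so x1 enters.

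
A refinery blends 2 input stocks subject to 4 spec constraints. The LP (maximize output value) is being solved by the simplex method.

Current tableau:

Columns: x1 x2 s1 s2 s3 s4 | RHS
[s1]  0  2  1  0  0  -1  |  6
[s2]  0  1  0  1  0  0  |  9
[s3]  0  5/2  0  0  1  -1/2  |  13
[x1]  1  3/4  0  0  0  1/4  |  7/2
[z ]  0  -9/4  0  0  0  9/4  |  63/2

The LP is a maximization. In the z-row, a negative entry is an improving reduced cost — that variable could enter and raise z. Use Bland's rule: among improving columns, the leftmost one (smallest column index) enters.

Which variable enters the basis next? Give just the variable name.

x2

Objective-row coefficients: x1: 0, x2: -9/4, s1: 0, s2: 0, s3: 0, s4: 9/4.
Improving columns: x2. Bland's rule picks the smallest column index → x2.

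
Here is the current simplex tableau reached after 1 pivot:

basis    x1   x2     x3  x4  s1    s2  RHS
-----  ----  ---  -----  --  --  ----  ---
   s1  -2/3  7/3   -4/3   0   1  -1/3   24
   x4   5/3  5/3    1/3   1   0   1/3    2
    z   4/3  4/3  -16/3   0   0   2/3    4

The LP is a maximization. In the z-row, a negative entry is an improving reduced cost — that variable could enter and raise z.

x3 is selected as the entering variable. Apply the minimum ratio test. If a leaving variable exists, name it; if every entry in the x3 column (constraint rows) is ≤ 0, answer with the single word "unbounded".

Ratios: row 1 (s1): entry -4/3 ≤ 0, skip; row 2 (x4): 2/(1/3) = 6.
Minimum ratio is in the x4 row, so x4 leaves.

x4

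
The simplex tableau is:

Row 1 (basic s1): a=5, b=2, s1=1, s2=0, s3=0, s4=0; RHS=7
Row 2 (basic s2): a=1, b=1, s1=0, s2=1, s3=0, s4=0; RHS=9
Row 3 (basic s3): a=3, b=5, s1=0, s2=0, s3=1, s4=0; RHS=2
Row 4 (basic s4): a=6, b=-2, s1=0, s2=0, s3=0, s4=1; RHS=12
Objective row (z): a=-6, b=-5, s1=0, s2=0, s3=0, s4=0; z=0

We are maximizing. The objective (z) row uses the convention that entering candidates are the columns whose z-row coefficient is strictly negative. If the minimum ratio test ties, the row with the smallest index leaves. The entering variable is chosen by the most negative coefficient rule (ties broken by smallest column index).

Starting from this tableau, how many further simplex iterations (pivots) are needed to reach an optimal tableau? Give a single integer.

1

pivot: a in, s3 out → z = 4
No improving column remains; optimal.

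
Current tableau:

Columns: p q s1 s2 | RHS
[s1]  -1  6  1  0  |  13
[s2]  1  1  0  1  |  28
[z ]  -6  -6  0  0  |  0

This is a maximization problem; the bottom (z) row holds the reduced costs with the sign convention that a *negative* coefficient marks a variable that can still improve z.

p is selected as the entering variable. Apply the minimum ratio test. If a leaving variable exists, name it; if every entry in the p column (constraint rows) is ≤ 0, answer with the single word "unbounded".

Ratios: row 1 (s1): entry -1 ≤ 0, skip; row 2 (s2): 28/1 = 28.
Minimum ratio is in the s2 row, so s2 leaves.

s2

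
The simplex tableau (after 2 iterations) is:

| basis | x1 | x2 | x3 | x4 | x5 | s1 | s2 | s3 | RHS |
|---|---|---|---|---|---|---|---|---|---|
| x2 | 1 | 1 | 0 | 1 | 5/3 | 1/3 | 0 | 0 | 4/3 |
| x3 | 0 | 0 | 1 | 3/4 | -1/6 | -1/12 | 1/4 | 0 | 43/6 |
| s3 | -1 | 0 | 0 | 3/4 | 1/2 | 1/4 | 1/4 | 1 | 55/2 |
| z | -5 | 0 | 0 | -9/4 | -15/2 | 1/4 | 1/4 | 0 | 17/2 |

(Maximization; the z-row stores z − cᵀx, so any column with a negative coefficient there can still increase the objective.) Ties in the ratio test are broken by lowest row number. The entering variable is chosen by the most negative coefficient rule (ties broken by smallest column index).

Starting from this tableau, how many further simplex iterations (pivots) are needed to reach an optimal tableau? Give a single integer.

2

pivot: x5 in, x2 out → z = 29/2
pivot: x1 in, x5 out → z = 91/6
No improving column remains; optimal.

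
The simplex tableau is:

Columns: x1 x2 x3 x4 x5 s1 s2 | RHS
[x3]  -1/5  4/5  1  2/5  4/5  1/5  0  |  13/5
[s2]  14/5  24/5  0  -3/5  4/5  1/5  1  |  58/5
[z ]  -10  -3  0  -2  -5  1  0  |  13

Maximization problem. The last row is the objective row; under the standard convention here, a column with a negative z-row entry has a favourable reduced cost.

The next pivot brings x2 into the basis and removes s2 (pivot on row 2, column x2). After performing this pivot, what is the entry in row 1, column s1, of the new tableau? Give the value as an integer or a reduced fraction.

1/6

Pivot element is row 2, column x2: 24/5.
Normalize row 2: new (row 2, s1) = (1/5)/(24/5) = 1/24.
row 1 ← row 1 − (4/5)·(new row 2): 1/5 − (4/5)·(1/24) = 1/6.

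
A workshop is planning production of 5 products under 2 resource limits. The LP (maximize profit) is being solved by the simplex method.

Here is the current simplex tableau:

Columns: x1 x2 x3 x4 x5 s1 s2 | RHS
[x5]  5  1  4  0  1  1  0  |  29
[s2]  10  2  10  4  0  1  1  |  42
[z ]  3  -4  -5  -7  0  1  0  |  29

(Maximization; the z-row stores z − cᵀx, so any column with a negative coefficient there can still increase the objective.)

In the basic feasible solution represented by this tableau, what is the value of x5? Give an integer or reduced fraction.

29

x5 is basic (row 1); its value is the RHS of that row: 29.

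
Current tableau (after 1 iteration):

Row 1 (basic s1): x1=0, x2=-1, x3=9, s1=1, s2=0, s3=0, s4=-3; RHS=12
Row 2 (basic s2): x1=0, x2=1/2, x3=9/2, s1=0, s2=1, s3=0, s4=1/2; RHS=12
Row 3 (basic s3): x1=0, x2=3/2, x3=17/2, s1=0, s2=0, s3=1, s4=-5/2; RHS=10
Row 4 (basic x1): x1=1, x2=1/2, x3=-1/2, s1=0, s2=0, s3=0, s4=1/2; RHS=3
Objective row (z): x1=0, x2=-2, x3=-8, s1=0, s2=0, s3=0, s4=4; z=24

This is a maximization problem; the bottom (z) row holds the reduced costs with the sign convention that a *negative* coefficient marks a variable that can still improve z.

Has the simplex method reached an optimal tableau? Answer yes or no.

no

Column x2 has objective-row coefficient -2, which is negative; an improving pivot exists, so not yet optimal.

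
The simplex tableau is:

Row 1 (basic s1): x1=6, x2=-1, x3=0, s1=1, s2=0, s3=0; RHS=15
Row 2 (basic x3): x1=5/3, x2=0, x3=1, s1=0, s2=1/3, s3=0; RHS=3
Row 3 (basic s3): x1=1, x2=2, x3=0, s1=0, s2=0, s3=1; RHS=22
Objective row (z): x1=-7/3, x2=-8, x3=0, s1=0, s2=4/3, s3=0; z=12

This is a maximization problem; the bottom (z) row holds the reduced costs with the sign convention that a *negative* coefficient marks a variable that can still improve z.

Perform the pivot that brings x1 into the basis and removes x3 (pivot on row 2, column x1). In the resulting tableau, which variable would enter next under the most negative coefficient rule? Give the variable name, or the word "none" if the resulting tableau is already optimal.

Pivot element 5/3. New z-row = old z-row − (-7/3)·(row 2/(5/3)).
Updated z-row coefficients: x1: 0, x2: -8, x3: 7/5, s1: 0, s2: 9/5, s3: 0.
The most negative is -8 in column x2, so x2 would enter next.

x2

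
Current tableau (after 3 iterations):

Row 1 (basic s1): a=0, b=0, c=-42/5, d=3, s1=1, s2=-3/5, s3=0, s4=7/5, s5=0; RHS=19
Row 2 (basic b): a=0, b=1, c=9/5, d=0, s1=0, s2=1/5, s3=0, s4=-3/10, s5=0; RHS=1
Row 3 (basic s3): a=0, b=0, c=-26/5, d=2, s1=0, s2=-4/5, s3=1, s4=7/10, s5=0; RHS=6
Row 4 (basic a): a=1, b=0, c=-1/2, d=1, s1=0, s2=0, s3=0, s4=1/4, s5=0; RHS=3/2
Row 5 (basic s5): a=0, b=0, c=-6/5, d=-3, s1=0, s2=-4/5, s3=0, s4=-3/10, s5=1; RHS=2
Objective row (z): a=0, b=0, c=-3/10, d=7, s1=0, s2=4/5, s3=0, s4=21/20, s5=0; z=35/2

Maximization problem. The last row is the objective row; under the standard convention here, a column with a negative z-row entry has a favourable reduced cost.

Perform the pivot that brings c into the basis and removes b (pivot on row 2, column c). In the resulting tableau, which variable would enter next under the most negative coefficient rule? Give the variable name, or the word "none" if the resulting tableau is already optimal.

Pivot element 9/5. New z-row = old z-row − (-3/10)·(row 2/(9/5)).
Updated z-row coefficients: a: 0, b: 1/6, c: 0, d: 7, s1: 0, s2: 5/6, s3: 0, s4: 1, s5: 0.
No coefficient is strictly negative; the tableau after this pivot is optimal.

none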